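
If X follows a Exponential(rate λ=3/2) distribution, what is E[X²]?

Using the identity E[X²] = Var(X) + (E[X])²:
E[X] = \frac{2}{3}
Var(X) = \frac{4}{9}
E[X²] = \frac{4}{9} + (\frac{2}{3})²
= \frac{8}{9}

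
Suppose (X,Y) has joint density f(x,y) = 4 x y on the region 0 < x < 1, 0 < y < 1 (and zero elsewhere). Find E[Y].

E[Y] = ∫_0^1 ∫_0^1 y × f(x,y) dx dy
= \frac{2}{3}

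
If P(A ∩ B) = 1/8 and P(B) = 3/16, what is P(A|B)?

P(A|B) = P(A ∩ B) / P(B)
= (1/8) / (3/16)
= 2/3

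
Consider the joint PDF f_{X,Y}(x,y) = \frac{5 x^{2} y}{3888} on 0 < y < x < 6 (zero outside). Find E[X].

f_X(x) = ∫_0^x \frac{5 x^{2} y}{3888} dy = \frac{5 x^{4}}{7776}
E[X] = ∫_0^6 x × (\frac{5 x^{4}}{7776}) dx = 5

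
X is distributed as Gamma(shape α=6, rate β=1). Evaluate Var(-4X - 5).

For X ~ Gamma(shape α=6, rate β=1):
Var(X) = 6
Var(-4X - 5) = (-4)² × Var(X) = 16 × 6 = 96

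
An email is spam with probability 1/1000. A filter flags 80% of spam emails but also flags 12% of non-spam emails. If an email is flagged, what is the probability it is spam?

Let D = the rare event, + = positive/flagged.
P(D) = 1/1000
P(+|D) = 80/100 = 4/5
P(+|D') = 12/100 = 3/25
P(+) = P(+|D)P(D) + P(+|D')P(D')
     = \frac{4}{5} × \frac{1}{1000} + \frac{3}{25} × \frac{999}{1000}
     = \frac{3017}{25000}
P(D|+) = P(+|D)P(D)/P(+) = \frac{20}{3017}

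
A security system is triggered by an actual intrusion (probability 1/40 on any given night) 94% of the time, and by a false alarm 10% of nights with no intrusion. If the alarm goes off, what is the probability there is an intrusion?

Let D = the rare event, + = positive/flagged.
P(D) = 1/40
P(+|D) = 94/100 = 47/50
P(+|D') = 10/100 = 1/10
P(+) = P(+|D)P(D) + P(+|D')P(D')
     = \frac{47}{50} × \frac{1}{40} + \frac{1}{10} × \frac{39}{40}
     = \frac{121}{1000}
P(D|+) = P(+|D)P(D)/P(+) = \frac{47}{242}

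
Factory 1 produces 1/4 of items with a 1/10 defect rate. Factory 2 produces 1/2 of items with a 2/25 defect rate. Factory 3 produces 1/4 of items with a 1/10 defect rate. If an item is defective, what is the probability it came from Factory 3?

Using Bayes' theorem:
P(F1) = 1/4, P(D|F1) = 1/10
P(F2) = 1/2, P(D|F2) = 2/25
P(F3) = 1/4, P(D|F3) = 1/10
P(D) = P(D|F1)P(F1) + P(D|F2)P(F2) + P(D|F3)P(F3)
     = \frac{9}{100}
P(F3|D) = P(D|F3)P(F3) / P(D)
= \frac{5}{18}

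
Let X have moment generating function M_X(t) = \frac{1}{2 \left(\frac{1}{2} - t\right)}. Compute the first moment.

To find E[X], compute M^(1)(0):
M^(1)(t) = \frac{1}{2 \left(\frac{1}{2} - t\right)^{2}}
M^(1)(0) = 2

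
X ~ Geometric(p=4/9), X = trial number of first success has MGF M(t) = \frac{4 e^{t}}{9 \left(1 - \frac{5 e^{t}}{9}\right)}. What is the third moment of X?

To find E[X^3], compute M^(3)(0):
M^(1)(t) = \frac{4 e^{t}}{9 \left(1 - \frac{5 e^{t}}{9}\right)} + \frac{20 e^{2 t}}{81 \left(1 - \frac{5 e^{t}}{9}\right)^{2}}
M^(2)(t) = \frac{4 e^{t}}{9 \left(1 - \frac{5 e^{t}}{9}\right)} + \frac{20 e^{2 t}}{27 \left(1 - \frac{5 e^{t}}{9}\right)^{2}} + \frac{200 e^{3 t}}{729 \left(1 - \frac{5 e^{t}}{9}\right)^{3}}
M^(3)(t) = \frac{4 e^{t}}{9 \left(1 - \frac{5 e^{t}}{9}\right)} + \frac{140 e^{2 t}}{81 \left(1 - \frac{5 e^{t}}{9}\right)^{2}} + \frac{400 e^{3 t}}{243 \left(1 - \frac{5 e^{t}}{9}\right)^{3}} + \frac{1000 e^{4 t}}{2187 \left(1 - \frac{5 e^{t}}{9}\right)^{4}}
M^(3)(0) = \frac{1287}{32}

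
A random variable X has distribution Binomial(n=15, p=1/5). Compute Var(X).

For X ~ Binomial(n=15, p=1/5):
Var(X) = \frac{12}{5}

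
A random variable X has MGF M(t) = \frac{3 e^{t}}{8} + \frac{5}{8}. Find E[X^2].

To find E[X^2], compute M^(2)(0):
M^(1)(t) = \frac{3 e^{t}}{8}
M^(2)(t) = \frac{3 e^{t}}{8}
M^(2)(0) = \frac{3}{8}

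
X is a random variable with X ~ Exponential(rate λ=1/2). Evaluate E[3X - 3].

For X ~ Exponential(rate λ=1/2):
E[X] = 2
E[3X - 3] = 3 × E[X] - 3 = 3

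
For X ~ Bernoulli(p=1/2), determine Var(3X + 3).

For X ~ Bernoulli(p=1/2):
Var(X) = \frac{1}{4}
Var(3X + 3) = (3)² × Var(X) = 9 × \frac{1}{4} = \frac{9}{4}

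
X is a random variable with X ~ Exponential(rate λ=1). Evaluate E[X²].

Using the identity E[X²] = Var(X) + (E[X])²:
E[X] = 1
Var(X) = 1
E[X²] = 1 + (1)²
= 2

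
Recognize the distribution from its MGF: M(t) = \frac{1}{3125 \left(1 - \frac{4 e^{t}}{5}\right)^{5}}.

The MGF M(t) = \frac{1}{3125 \left(1 - \frac{4 e^{t}}{5}\right)^{5}} is the standard form for the NegativeBinomial distribution.
Comparing with the known MGF formula identifies: NegBin(r=5, p=1/5), X = failures before r-th success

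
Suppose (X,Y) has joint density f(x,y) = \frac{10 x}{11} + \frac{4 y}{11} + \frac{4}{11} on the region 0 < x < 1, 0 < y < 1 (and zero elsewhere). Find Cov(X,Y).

E[XY] = ∫∫ xy × f(x,y) dx dy = \frac{10}{33}
E[X] = \frac{19}{33}
E[Y] = \frac{35}{66}
Cov(X,Y) = E[XY] - E[X]E[Y] = - \frac{5}{2178}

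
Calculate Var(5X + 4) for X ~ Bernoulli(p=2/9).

For X ~ Bernoulli(p=2/9):
Var(X) = \frac{14}{81}
Var(5X + 4) = (5)² × Var(X) = 25 × \frac{14}{81} = \frac{350}{81}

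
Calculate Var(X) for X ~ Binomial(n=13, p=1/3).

For X ~ Binomial(n=13, p=1/3):
Var(X) = \frac{26}{9}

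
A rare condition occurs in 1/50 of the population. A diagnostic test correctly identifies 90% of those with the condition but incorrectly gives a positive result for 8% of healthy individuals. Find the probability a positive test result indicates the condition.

Let D = the rare event, + = positive/flagged.
P(D) = 1/50
P(+|D) = 90/100 = 9/10
P(+|D') = 8/100 = 2/25
P(+) = P(+|D)P(D) + P(+|D')P(D')
     = \frac{9}{10} × \frac{1}{50} + \frac{2}{25} × \frac{49}{50}
     = \frac{241}{2500}
P(D|+) = P(+|D)P(D)/P(+) = \frac{45}{241}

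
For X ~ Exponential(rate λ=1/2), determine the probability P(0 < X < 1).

P(0 < X < 1) = ∫_{0}^{1} f(x) dx
where f(x) = \frac{e^{- \frac{x}{2}}}{2}
= 1 - e^{- \frac{1}{2}}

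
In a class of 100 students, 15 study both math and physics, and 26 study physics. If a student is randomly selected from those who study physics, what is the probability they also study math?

P(A ∩ B) = 15/100 = 3/20
P(B) = 26/100 = 13/50
P(A|B) = P(A ∩ B) / P(B) = (3/20) / (13/50) = 15/26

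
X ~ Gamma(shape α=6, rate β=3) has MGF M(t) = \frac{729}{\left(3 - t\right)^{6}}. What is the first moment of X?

To find E[X], compute M^(1)(0):
M^(1)(t) = \frac{4374}{\left(3 - t\right)^{7}}
M^(1)(0) = 2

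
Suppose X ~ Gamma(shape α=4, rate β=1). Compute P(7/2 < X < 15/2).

P(7/2 < X < 15/2) = ∫_{7/2}^{15/2} f(x) dx
where f(x) = \frac{x^{3} e^{- x}}{6}
= \frac{-5133 + 853 e^{4}}{48 e^{\frac{15}{2}}}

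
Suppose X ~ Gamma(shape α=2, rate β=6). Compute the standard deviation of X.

For X ~ Gamma(shape α=2, rate β=6):
Var(X) = \frac{1}{18}
SD(X) = √(Var(X)) = √(\frac{1}{18}) = \frac{\sqrt{2}}{6}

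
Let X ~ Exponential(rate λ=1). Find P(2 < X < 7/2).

P(2 < X < 7/2) = ∫_{2}^{7/2} f(x) dx
where f(x) = e^{- x}
= - \frac{1}{e^{\frac{7}{2}}} + e^{-2}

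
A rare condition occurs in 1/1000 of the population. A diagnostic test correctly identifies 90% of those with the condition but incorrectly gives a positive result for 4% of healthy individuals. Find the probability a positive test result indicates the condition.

Let D = the rare event, + = positive/flagged.
P(D) = 1/1000
P(+|D) = 90/100 = 9/10
P(+|D') = 4/100 = 1/25
P(+) = P(+|D)P(D) + P(+|D')P(D')
     = \frac{9}{10} × \frac{1}{1000} + \frac{1}{25} × \frac{999}{1000}
     = \frac{2043}{50000}
P(D|+) = P(+|D)P(D)/P(+) = \frac{5}{227}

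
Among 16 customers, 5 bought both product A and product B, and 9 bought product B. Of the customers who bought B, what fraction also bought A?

P(A ∩ B) = 5/16
P(B) = 9/16
P(A|B) = P(A ∩ B) / P(B) = (5/16) / (9/16) = 5/9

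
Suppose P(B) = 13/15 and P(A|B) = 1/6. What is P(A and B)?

By definition, P(A|B) = P(A ∩ B) / P(B)
So P(A ∩ B) = P(A|B) × P(B)
= 1/6 × 13/15
= 13/90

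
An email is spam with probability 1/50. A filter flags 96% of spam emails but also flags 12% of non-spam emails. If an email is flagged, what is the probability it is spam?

Let D = the rare event, + = positive/flagged.
P(D) = 1/50
P(+|D) = 96/100 = 24/25
P(+|D') = 12/100 = 3/25
P(+) = P(+|D)P(D) + P(+|D')P(D')
     = \frac{24}{25} × \frac{1}{50} + \frac{3}{25} × \frac{49}{50}
     = \frac{171}{1250}
P(D|+) = P(+|D)P(D)/P(+) = \frac{8}{57}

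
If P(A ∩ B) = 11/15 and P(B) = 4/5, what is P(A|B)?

P(A|B) = P(A ∩ B) / P(B)
= (11/15) / (4/5)
= 11/12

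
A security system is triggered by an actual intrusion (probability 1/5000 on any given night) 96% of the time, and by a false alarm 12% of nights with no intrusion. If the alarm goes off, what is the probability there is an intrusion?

Let D = the rare event, + = positive/flagged.
P(D) = 1/5000
P(+|D) = 96/100 = 24/25
P(+|D') = 12/100 = 3/25
P(+) = P(+|D)P(D) + P(+|D')P(D')
     = \frac{24}{25} × \frac{1}{5000} + \frac{3}{25} × \frac{4999}{5000}
     = \frac{15021}{125000}
P(D|+) = P(+|D)P(D)/P(+) = \frac{8}{5007}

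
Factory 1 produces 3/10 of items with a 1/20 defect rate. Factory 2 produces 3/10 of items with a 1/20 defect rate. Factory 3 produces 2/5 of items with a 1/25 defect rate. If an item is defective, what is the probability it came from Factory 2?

Using Bayes' theorem:
P(F1) = 3/10, P(D|F1) = 1/20
P(F2) = 3/10, P(D|F2) = 1/20
P(F3) = 2/5, P(D|F3) = 1/25
P(D) = P(D|F1)P(F1) + P(D|F2)P(F2) + P(D|F3)P(F3)
     = \frac{23}{500}
P(F2|D) = P(D|F2)P(F2) / P(D)
= \frac{15}{46}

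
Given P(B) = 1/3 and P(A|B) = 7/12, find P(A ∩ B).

By definition, P(A|B) = P(A ∩ B) / P(B)
So P(A ∩ B) = P(A|B) × P(B)
= 7/12 × 1/3
= 7/36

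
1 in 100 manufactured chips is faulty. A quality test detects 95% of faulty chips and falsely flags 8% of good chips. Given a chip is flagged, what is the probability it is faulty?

Let D = the rare event, + = positive/flagged.
P(D) = 1/100
P(+|D) = 95/100 = 19/20
P(+|D') = 8/100 = 2/25
P(+) = P(+|D)P(D) + P(+|D')P(D')
     = \frac{19}{20} × \frac{1}{100} + \frac{2}{25} × \frac{99}{100}
     = \frac{887}{10000}
P(D|+) = P(+|D)P(D)/P(+) = \frac{95}{887}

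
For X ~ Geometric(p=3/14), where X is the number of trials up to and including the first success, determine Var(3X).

For X ~ Geometric(p=3/14), where X is the number of trials up to and including the first success:
Var(X) = \frac{154}{9}
Var(3X) = (3)² × Var(X) = 9 × \frac{154}{9} = 154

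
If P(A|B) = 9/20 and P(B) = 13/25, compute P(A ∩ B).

By definition, P(A|B) = P(A ∩ B) / P(B)
So P(A ∩ B) = P(A|B) × P(B)
= 9/20 × 13/25
= 117/500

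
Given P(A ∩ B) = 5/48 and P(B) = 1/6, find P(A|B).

P(A|B) = P(A ∩ B) / P(B)
= (5/48) / (1/6)
= 5/8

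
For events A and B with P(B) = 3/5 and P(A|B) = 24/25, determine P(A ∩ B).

By definition, P(A|B) = P(A ∩ B) / P(B)
So P(A ∩ B) = P(A|B) × P(B)
= 24/25 × 3/5
= 72/125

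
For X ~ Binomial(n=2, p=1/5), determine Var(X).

For X ~ Binomial(n=2, p=1/5):
Var(X) = \frac{8}{25}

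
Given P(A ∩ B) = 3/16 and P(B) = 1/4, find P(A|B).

P(A|B) = P(A ∩ B) / P(B)
= (3/16) / (1/4)
= 3/4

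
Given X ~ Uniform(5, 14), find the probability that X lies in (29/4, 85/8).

P(29/4 < X < 85/8) = ∫_{29/4}^{85/8} f(x) dx
where f(x) = \frac{1}{9}
= \frac{3}{8}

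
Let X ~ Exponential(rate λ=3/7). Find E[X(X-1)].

E[X(X-1)] = E[X² - X] = E[X²] - E[X]
E[X] = \frac{7}{3}
E[X²] = Var(X) + (E[X])² = \frac{49}{9} + (\frac{7}{3})² = \frac{98}{9}
E[X(X-1)] = \frac{98}{9} - \frac{7}{3} = \frac{77}{9}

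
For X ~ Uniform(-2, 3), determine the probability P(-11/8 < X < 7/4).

P(-11/8 < X < 7/4) = ∫_{-11/8}^{7/4} f(x) dx
where f(x) = \frac{1}{5}
= \frac{5}{8}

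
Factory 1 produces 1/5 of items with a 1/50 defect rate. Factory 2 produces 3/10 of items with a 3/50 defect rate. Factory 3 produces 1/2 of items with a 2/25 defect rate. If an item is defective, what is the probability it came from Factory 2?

Using Bayes' theorem:
P(F1) = 1/5, P(D|F1) = 1/50
P(F2) = 3/10, P(D|F2) = 3/50
P(F3) = 1/2, P(D|F3) = 2/25
P(D) = P(D|F1)P(F1) + P(D|F2)P(F2) + P(D|F3)P(F3)
     = \frac{31}{500}
P(F2|D) = P(D|F2)P(F2) / P(D)
= \frac{9}{31}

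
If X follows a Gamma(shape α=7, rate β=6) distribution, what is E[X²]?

Using the identity E[X²] = Var(X) + (E[X])²:
E[X] = \frac{7}{6}
Var(X) = \frac{7}{36}
E[X²] = \frac{7}{36} + (\frac{7}{6})²
= \frac{14}{9}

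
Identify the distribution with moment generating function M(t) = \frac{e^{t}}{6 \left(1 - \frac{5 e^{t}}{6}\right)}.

The MGF M(t) = \frac{e^{t}}{6 \left(1 - \frac{5 e^{t}}{6}\right)} is the standard form for the Geometric distribution.
Comparing with the known MGF formula identifies: Geometric(p=1/6), X = trial number of first success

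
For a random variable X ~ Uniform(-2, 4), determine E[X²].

Using the identity E[X²] = Var(X) + (E[X])²:
E[X] = 1
Var(X) = 3
E[X²] = 3 + (1)²
= 4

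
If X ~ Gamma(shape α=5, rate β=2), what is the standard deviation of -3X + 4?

For X ~ Gamma(shape α=5, rate β=2):
Var(X) = \frac{5}{4}
SD(X) = √(Var(X)) = √(\frac{5}{4}) = \frac{\sqrt{5}}{2}
SD(-3X + 4) = |-3| × SD(X) = 3 × \frac{\sqrt{5}}{2} = \frac{3 \sqrt{5}}{2}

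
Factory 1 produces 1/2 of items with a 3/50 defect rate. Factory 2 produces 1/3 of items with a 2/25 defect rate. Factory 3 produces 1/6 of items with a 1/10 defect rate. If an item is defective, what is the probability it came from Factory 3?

Using Bayes' theorem:
P(F1) = 1/2, P(D|F1) = 3/50
P(F2) = 1/3, P(D|F2) = 2/25
P(F3) = 1/6, P(D|F3) = 1/10
P(D) = P(D|F1)P(F1) + P(D|F2)P(F2) + P(D|F3)P(F3)
     = \frac{11}{150}
P(F3|D) = P(D|F3)P(F3) / P(D)
= \frac{5}{22}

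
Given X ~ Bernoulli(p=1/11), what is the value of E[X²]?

Using the identity E[X²] = Var(X) + (E[X])²:
E[X] = \frac{1}{11}
Var(X) = \frac{10}{121}
E[X²] = \frac{10}{121} + (\frac{1}{11})²
= \frac{1}{11}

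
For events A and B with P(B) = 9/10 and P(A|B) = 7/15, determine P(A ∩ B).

By definition, P(A|B) = P(A ∩ B) / P(B)
So P(A ∩ B) = P(A|B) × P(B)
= 7/15 × 9/10
= 21/50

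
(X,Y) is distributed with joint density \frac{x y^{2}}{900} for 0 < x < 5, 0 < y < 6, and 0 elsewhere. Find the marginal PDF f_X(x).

f_X(x) = ∫_0^6 f(x,y) dy
= ∫_0^6 \frac{x y^{2}}{900} dy
= \frac{2 x}{25} for 0 < x < 5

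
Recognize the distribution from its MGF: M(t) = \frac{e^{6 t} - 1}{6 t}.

The MGF M(t) = \frac{e^{6 t} - 1}{6 t} is the standard form for the Uniform distribution.
Comparing with the known MGF formula identifies: Uniform(0, 6)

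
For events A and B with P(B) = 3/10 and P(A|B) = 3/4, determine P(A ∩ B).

By definition, P(A|B) = P(A ∩ B) / P(B)
So P(A ∩ B) = P(A|B) × P(B)
= 3/4 × 3/10
= 9/40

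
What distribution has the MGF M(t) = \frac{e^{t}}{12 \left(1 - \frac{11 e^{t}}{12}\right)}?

The MGF M(t) = \frac{e^{t}}{12 \left(1 - \frac{11 e^{t}}{12}\right)} is the standard form for the Geometric distribution.
Comparing with the known MGF formula identifies: Geometric(p=1/12), X = trial number of first success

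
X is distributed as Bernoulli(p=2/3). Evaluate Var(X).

For X ~ Bernoulli(p=2/3):
Var(X) = \frac{2}{9}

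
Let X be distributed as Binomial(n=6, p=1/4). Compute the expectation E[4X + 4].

For X ~ Binomial(n=6, p=1/4):
E[X] = \frac{3}{2}
E[4X + 4] = 4 × E[X] + 4 = 10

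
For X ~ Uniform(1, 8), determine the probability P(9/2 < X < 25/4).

P(9/2 < X < 25/4) = ∫_{9/2}^{25/4} f(x) dx
where f(x) = \frac{1}{7}
= \frac{1}{4}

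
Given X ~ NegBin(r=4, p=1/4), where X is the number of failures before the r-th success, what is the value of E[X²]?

Using the identity E[X²] = Var(X) + (E[X])²:
E[X] = 12
Var(X) = 48
E[X²] = 48 + (12)²
= 192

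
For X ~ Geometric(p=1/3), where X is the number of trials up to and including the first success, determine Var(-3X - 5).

For X ~ Geometric(p=1/3), where X is the number of trials up to and including the first success:
Var(X) = 6
Var(-3X - 5) = (-3)² × Var(X) = 9 × 6 = 54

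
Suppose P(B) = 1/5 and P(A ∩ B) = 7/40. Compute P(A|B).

P(A|B) = P(A ∩ B) / P(B)
= (7/40) / (1/5)
= 7/8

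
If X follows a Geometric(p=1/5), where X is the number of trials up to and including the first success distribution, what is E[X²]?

Using the identity E[X²] = Var(X) + (E[X])²:
E[X] = 5
Var(X) = 20
E[X²] = 20 + (5)²
= 45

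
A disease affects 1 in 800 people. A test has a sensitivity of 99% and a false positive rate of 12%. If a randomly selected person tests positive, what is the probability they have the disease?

Let D = the rare event, + = positive/flagged.
P(D) = 1/800
P(+|D) = 99/100
P(+|D') = 12/100 = 3/25
P(+) = P(+|D)P(D) + P(+|D')P(D')
     = \frac{99}{100} × \frac{1}{800} + \frac{3}{25} × \frac{799}{800}
     = \frac{9687}{80000}
P(D|+) = P(+|D)P(D)/P(+) = \frac{33}{3229}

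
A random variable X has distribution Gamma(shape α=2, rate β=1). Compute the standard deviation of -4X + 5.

For X ~ Gamma(shape α=2, rate β=1):
Var(X) = 2
SD(X) = √(Var(X)) = √(2) = \sqrt{2}
SD(-4X + 5) = |-4| × SD(X) = 4 × \sqrt{2} = 4 \sqrt{2}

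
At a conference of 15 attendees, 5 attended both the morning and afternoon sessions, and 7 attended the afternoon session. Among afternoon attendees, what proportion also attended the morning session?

P(A ∩ B) = 5/15 = 1/3
P(B) = 7/15
P(A|B) = P(A ∩ B) / P(B) = (1/3) / (7/15) = 5/7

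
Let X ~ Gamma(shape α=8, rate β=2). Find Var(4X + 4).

For X ~ Gamma(shape α=8, rate β=2):
Var(X) = 2
Var(4X + 4) = (4)² × Var(X) = 16 × 2 = 32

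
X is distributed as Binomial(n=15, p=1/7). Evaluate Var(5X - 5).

For X ~ Binomial(n=15, p=1/7):
Var(X) = \frac{90}{49}
Var(5X - 5) = (5)² × Var(X) = 25 × \frac{90}{49} = \frac{2250}{49}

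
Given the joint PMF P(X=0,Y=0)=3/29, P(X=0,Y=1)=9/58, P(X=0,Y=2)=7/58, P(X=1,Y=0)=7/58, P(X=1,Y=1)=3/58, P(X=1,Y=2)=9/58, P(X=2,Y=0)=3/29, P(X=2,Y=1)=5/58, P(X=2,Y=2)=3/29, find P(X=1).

P(X=1) = P(X=1,Y=0) + P(X=1,Y=1) + P(X=1,Y=2)
= 7/58 + 3/58 + 9/58
= 19/58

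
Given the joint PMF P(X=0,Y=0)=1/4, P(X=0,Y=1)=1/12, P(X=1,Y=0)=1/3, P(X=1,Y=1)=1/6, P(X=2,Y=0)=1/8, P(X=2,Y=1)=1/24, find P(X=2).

P(X=2) = P(X=2,Y=0) + P(X=2,Y=1)
= 1/8 + 1/24
= 1/6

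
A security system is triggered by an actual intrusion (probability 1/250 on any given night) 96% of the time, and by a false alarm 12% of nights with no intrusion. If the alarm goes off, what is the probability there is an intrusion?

Let D = the rare event, + = positive/flagged.
P(D) = 1/250
P(+|D) = 96/100 = 24/25
P(+|D') = 12/100 = 3/25
P(+) = P(+|D)P(D) + P(+|D')P(D')
     = \frac{24}{25} × \frac{1}{250} + \frac{3}{25} × \frac{249}{250}
     = \frac{771}{6250}
P(D|+) = P(+|D)P(D)/P(+) = \frac{8}{257}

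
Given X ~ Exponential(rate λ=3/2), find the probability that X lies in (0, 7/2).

P(0 < X < 7/2) = ∫_{0}^{7/2} f(x) dx
where f(x) = \frac{3 e^{- \frac{3 x}{2}}}{2}
= 1 - e^{- \frac{21}{4}}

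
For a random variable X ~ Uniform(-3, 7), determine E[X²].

Using the identity E[X²] = Var(X) + (E[X])²:
E[X] = 2
Var(X) = \frac{25}{3}
E[X²] = \frac{25}{3} + (2)²
= \frac{37}{3}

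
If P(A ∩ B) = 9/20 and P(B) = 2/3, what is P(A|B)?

P(A|B) = P(A ∩ B) / P(B)
= (9/20) / (2/3)
= 27/40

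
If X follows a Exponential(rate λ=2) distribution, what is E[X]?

For X ~ Exponential(rate λ=2), the expected value is:
E[X] = \frac{1}{2}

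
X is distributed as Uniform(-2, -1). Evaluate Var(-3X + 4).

For X ~ Uniform(-2, -1):
Var(X) = \frac{1}{12}
Var(-3X + 4) = (-3)² × Var(X) = 9 × \frac{1}{12} = \frac{3}{4}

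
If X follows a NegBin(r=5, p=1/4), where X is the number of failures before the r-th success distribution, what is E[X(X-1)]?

E[X(X-1)] = E[X² - X] = E[X²] - E[X]
E[X] = 15
E[X²] = Var(X) + (E[X])² = 60 + (15)² = 285
E[X(X-1)] = 285 - 15 = 270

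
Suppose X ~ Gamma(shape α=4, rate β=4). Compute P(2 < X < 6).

P(2 < X < 6) = ∫_{2}^{6} f(x) dx
where f(x) = \frac{128 x^{3} e^{- 4 x}}{3}
= \frac{-7851 + 379 e^{16}}{3 e^{24}}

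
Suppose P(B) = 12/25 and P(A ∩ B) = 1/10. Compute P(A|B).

P(A|B) = P(A ∩ B) / P(B)
= (1/10) / (12/25)
= 5/24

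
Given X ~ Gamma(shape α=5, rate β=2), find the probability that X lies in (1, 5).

P(1 < X < 5) = ∫_{1}^{5} f(x) dx
where f(x) = \frac{4 x^{4} e^{- 2 x}}{3}
= \frac{-1933 + 21 e^{8}}{3 e^{10}}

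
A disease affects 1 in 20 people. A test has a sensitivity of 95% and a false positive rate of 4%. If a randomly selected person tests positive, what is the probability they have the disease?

Let D = the rare event, + = positive/flagged.
P(D) = 1/20
P(+|D) = 95/100 = 19/20
P(+|D') = 4/100 = 1/25
P(+) = P(+|D)P(D) + P(+|D')P(D')
     = \frac{19}{20} × \frac{1}{20} + \frac{1}{25} × \frac{19}{20}
     = \frac{171}{2000}
P(D|+) = P(+|D)P(D)/P(+) = \frac{5}{9}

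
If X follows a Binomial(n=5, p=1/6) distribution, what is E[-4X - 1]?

For X ~ Binomial(n=5, p=1/6):
E[X] = \frac{5}{6}
E[-4X - 1] = -4 × E[X] - 1 = - \frac{13}{3}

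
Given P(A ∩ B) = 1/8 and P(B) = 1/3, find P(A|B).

P(A|B) = P(A ∩ B) / P(B)
= (1/8) / (1/3)
= 3/8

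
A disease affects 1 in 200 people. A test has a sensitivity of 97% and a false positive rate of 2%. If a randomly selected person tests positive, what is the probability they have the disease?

Let D = the rare event, + = positive/flagged.
P(D) = 1/200
P(+|D) = 97/100
P(+|D') = 2/100 = 1/50
P(+) = P(+|D)P(D) + P(+|D')P(D')
     = \frac{97}{100} × \frac{1}{200} + \frac{1}{50} × \frac{199}{200}
     = \frac{99}{4000}
P(D|+) = P(+|D)P(D)/P(+) = \frac{97}{495}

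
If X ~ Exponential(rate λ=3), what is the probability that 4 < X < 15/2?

P(4 < X < 15/2) = ∫_{4}^{15/2} f(x) dx
where f(x) = 3 e^{- 3 x}
= - \frac{1}{e^{\frac{45}{2}}} + e^{-12}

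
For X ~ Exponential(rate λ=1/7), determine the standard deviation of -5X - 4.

For X ~ Exponential(rate λ=1/7):
Var(X) = 49
SD(X) = √(Var(X)) = √(49) = 7
SD(-5X - 4) = |-5| × SD(X) = 5 × 7 = 35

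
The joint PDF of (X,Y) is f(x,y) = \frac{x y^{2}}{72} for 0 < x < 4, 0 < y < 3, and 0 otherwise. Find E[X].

f_X(x) = ∫_0^3 \frac{x y^{2}}{72} dy = \frac{x}{8}
E[X] = ∫_0^4 x × (\frac{x}{8}) dx = \frac{8}{3}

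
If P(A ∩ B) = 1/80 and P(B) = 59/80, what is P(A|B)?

P(A|B) = P(A ∩ B) / P(B)
= (1/80) / (59/80)
= 1/59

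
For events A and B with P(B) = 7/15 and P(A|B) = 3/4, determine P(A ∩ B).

By definition, P(A|B) = P(A ∩ B) / P(B)
So P(A ∩ B) = P(A|B) × P(B)
= 3/4 × 7/15
= 7/20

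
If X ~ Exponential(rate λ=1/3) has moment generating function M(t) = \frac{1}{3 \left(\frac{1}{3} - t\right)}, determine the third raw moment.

To find E[X^3], compute M^(3)(0):
M^(1)(t) = \frac{1}{3 \left(\frac{1}{3} - t\right)^{2}}
M^(2)(t) = \frac{2}{3 \left(\frac{1}{3} - t\right)^{3}}
M^(3)(t) = \frac{2}{\left(\frac{1}{3} - t\right)^{4}}
M^(3)(0) = 162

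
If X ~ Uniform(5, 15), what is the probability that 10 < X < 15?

P(10 < X < 15) = ∫_{10}^{15} f(x) dx
where f(x) = \frac{1}{10}
= \frac{1}{2}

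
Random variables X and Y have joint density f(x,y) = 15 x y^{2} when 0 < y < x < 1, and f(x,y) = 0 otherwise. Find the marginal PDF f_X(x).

f_X(x) = ∫_0^x 15 x y^{2} dy = 5 x^{4}
for 0 < x < 1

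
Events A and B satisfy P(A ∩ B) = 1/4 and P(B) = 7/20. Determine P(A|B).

P(A|B) = P(A ∩ B) / P(B)
= (1/4) / (7/20)
= 5/7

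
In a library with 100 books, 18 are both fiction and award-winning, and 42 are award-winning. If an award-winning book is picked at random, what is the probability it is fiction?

P(A ∩ B) = 18/100 = 9/50
P(B) = 42/100 = 21/50
P(A|B) = P(A ∩ B) / P(B) = (9/50) / (21/50) = 3/7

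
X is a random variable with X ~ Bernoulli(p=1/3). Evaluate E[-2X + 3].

For X ~ Bernoulli(p=1/3):
E[X] = \frac{1}{3}
E[-2X + 3] = -2 × E[X] + 3 = \frac{7}{3}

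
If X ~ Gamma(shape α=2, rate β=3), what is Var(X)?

For X ~ Gamma(shape α=2, rate β=3):
Var(X) = \frac{2}{9}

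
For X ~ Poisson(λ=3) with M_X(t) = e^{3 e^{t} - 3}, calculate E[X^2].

To find E[X^2], compute M^(2)(0):
M^(1)(t) = 3 e^{t} e^{3 e^{t} - 3}
M^(2)(t) = 9 e^{2 t} e^{3 e^{t} - 3} + 3 e^{t} e^{3 e^{t} - 3}
M^(2)(0) = 12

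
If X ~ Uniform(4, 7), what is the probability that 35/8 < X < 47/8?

P(35/8 < X < 47/8) = ∫_{35/8}^{47/8} f(x) dx
where f(x) = \frac{1}{3}
= \frac{1}{2}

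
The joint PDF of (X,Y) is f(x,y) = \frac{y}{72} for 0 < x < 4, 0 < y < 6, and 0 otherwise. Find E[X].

f_X(x) = ∫_0^6 \frac{y}{72} dy = \frac{1}{4}
E[X] = ∫_0^4 x × (\frac{1}{4}) dx = 2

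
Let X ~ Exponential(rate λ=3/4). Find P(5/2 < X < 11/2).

P(5/2 < X < 11/2) = ∫_{5/2}^{11/2} f(x) dx
where f(x) = \frac{3 e^{- \frac{3 x}{4}}}{4}
= - \frac{1 - e^{\frac{9}{4}}}{e^{\frac{33}{8}}}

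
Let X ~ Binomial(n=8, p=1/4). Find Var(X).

For X ~ Binomial(n=8, p=1/4):
Var(X) = \frac{3}{2}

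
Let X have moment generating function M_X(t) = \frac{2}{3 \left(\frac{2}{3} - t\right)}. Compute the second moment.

To find E[X^2], compute M^(2)(0):
M^(1)(t) = \frac{2}{3 \left(\frac{2}{3} - t\right)^{2}}
M^(2)(t) = \frac{4}{3 \left(\frac{2}{3} - t\right)^{3}}
M^(2)(0) = \frac{9}{2}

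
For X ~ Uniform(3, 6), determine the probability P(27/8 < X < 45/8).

P(27/8 < X < 45/8) = ∫_{27/8}^{45/8} f(x) dx
where f(x) = \frac{1}{3}
= \frac{3}{4}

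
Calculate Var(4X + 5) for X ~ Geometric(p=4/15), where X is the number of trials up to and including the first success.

For X ~ Geometric(p=4/15), where X is the number of trials up to and including the first success:
Var(X) = \frac{165}{16}
Var(4X + 5) = (4)² × Var(X) = 16 × \frac{165}{16} = 165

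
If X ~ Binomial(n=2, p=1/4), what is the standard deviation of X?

For X ~ Binomial(n=2, p=1/4):
Var(X) = \frac{3}{8}
SD(X) = √(Var(X)) = √(\frac{3}{8}) = \frac{\sqrt{6}}{4}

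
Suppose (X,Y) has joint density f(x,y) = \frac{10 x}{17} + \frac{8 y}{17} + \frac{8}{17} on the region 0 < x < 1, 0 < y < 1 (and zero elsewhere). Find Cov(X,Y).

E[XY] = ∫∫ xy × f(x,y) dx dy = \frac{5}{17}
E[X] = \frac{28}{51}
E[Y] = \frac{55}{102}
Cov(X,Y) = E[XY] - E[X]E[Y] = - \frac{5}{2601}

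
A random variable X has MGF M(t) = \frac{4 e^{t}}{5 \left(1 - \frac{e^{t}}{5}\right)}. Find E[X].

To find E[X], compute M^(1)(0):
M^(1)(t) = \frac{4 e^{t}}{5 \left(1 - \frac{e^{t}}{5}\right)} + \frac{4 e^{2 t}}{25 \left(1 - \frac{e^{t}}{5}\right)^{2}}
M^(1)(0) = \frac{5}{4}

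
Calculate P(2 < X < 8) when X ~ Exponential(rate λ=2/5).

P(2 < X < 8) = ∫_{2}^{8} f(x) dx
where f(x) = \frac{2 e^{- \frac{2 x}{5}}}{5}
= - \frac{1 - e^{\frac{12}{5}}}{e^{\frac{16}{5}}}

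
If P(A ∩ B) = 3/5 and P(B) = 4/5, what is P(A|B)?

P(A|B) = P(A ∩ B) / P(B)
= (3/5) / (4/5)
= 3/4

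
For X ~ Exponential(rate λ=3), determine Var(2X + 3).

For X ~ Exponential(rate λ=3):
Var(X) = \frac{1}{9}
Var(2X + 3) = (2)² × Var(X) = 4 × \frac{1}{9} = \frac{4}{9}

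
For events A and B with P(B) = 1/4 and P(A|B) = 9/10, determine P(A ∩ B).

By definition, P(A|B) = P(A ∩ B) / P(B)
So P(A ∩ B) = P(A|B) × P(B)
= 9/10 × 1/4
= 9/40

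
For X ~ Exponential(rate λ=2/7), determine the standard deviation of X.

For X ~ Exponential(rate λ=2/7):
Var(X) = \frac{49}{4}
SD(X) = √(Var(X)) = √(\frac{49}{4}) = \frac{7}{2}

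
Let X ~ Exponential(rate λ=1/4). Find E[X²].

Using the identity E[X²] = Var(X) + (E[X])²:
E[X] = 4
Var(X) = 16
E[X²] = 16 + (4)²
= 32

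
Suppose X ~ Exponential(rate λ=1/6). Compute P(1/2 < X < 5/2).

P(1/2 < X < 5/2) = ∫_{1/2}^{5/2} f(x) dx
where f(x) = \frac{e^{- \frac{x}{6}}}{6}
= - \frac{1 - e^{\frac{1}{3}}}{e^{\frac{5}{12}}}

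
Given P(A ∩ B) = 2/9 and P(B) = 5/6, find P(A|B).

P(A|B) = P(A ∩ B) / P(B)
= (2/9) / (5/6)
= 4/15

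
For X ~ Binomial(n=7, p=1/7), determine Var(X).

For X ~ Binomial(n=7, p=1/7):
Var(X) = \frac{6}{7}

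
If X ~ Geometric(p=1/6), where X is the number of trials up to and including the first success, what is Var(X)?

For X ~ Geometric(p=1/6), where X is the number of trials up to and including the first success:
Var(X) = 30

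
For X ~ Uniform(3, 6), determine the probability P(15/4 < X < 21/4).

P(15/4 < X < 21/4) = ∫_{15/4}^{21/4} f(x) dx
where f(x) = \frac{1}{3}
= \frac{1}{2}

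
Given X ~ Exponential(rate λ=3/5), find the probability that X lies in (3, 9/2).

P(3 < X < 9/2) = ∫_{3}^{9/2} f(x) dx
where f(x) = \frac{3 e^{- \frac{3 x}{5}}}{5}
= - \frac{1}{e^{\frac{27}{10}}} + e^{- \frac{9}{5}}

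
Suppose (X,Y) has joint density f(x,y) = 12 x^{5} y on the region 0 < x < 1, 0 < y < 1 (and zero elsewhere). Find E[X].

E[X] = ∫_0^1 ∫_0^1 x × f(x,y) dy dx
= ∫_0^1 ∫_0^1 x × (12 x^{5} y) dy dx
= \frac{6}{7}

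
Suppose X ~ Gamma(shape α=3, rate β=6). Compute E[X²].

Using the identity E[X²] = Var(X) + (E[X])²:
E[X] = \frac{1}{2}
Var(X) = \frac{1}{12}
E[X²] = \frac{1}{12} + (\frac{1}{2})²
= \frac{1}{3}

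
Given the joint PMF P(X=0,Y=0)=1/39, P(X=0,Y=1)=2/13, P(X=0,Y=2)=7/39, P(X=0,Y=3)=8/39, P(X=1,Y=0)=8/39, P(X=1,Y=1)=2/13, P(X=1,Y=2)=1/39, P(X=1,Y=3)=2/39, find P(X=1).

P(X=1) = P(X=1,Y=0) + P(X=1,Y=1) + P(X=1,Y=2) + P(X=1,Y=3)
= 8/39 + 2/13 + 1/39 + 2/39
= 17/39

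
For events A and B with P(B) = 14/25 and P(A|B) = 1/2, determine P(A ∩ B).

By definition, P(A|B) = P(A ∩ B) / P(B)
So P(A ∩ B) = P(A|B) × P(B)
= 1/2 × 14/25
= 7/25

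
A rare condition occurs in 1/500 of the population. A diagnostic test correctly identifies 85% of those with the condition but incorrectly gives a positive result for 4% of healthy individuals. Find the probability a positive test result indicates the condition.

Let D = the rare event, + = positive/flagged.
P(D) = 1/500
P(+|D) = 85/100 = 17/20
P(+|D') = 4/100 = 1/25
P(+) = P(+|D)P(D) + P(+|D')P(D')
     = \frac{17}{20} × \frac{1}{500} + \frac{1}{25} × \frac{499}{500}
     = \frac{2081}{50000}
P(D|+) = P(+|D)P(D)/P(+) = \frac{85}{2081}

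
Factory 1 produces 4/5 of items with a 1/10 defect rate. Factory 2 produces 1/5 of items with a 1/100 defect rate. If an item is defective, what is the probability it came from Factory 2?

Using Bayes' theorem:
P(F1) = 4/5, P(D|F1) = 1/10
P(F2) = 1/5, P(D|F2) = 1/100
P(D) = P(D|F1)P(F1) + P(D|F2)P(F2)
     = \frac{41}{500}
P(F2|D) = P(D|F2)P(F2) / P(D)
= \frac{1}{41}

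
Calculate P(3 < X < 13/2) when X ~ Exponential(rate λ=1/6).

P(3 < X < 13/2) = ∫_{3}^{13/2} f(x) dx
where f(x) = \frac{e^{- \frac{x}{6}}}{6}
= - \frac{1}{e^{\frac{13}{12}}} + e^{- \frac{1}{2}}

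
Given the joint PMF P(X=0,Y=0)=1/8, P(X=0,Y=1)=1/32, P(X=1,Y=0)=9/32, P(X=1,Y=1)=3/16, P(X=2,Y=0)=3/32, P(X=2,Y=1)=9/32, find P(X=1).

P(X=1) = P(X=1,Y=0) + P(X=1,Y=1)
= 9/32 + 3/16
= 15/32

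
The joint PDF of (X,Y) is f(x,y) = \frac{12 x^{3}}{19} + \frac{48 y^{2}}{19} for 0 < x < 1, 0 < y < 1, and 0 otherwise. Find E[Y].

E[Y] = ∫_0^1 ∫_0^1 y × f(x,y) dx dy
= \frac{27}{38}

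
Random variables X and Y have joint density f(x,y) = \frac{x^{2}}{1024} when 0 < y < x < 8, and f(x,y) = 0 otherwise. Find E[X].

f_X(x) = ∫_0^x \frac{x^{2}}{1024} dy = \frac{x^{3}}{1024}
E[X] = ∫_0^8 x × (\frac{x^{3}}{1024}) dx = \frac{32}{5}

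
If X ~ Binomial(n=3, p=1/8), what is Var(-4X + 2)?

For X ~ Binomial(n=3, p=1/8):
Var(X) = \frac{21}{64}
Var(-4X + 2) = (-4)² × Var(X) = 16 × \frac{21}{64} = \frac{21}{4}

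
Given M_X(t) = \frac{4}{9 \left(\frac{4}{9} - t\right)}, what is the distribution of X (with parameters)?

The MGF M(t) = \frac{4}{9 \left(\frac{4}{9} - t\right)} is the standard form for the Exponential distribution.
Comparing with the known MGF formula identifies: Exponential(rate λ=4/9)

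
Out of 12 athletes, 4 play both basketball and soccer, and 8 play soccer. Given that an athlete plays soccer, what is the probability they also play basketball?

P(A ∩ B) = 4/12 = 1/3
P(B) = 8/12 = 2/3
P(A|B) = P(A ∩ B) / P(B) = (1/3) / (2/3) = 1/2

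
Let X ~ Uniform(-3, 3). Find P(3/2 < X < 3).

P(3/2 < X < 3) = ∫_{3/2}^{3} f(x) dx
where f(x) = \frac{1}{6}
= \frac{1}{4}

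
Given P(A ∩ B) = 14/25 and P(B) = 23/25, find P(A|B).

P(A|B) = P(A ∩ B) / P(B)
= (14/25) / (23/25)
= 14/23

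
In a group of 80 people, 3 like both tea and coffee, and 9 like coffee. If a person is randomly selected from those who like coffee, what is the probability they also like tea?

P(A ∩ B) = 3/80
P(B) = 9/80
P(A|B) = P(A ∩ B) / P(B) = (3/80) / (9/80) = 1/3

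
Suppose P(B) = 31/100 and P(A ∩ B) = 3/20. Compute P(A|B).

P(A|B) = P(A ∩ B) / P(B)
= (3/20) / (31/100)
= 15/31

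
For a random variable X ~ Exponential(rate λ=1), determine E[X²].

Using the identity E[X²] = Var(X) + (E[X])²:
E[X] = 1
Var(X) = 1
E[X²] = 1 + (1)²
= 2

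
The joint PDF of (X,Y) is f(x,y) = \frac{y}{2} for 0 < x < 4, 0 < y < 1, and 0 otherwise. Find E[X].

f_X(x) = ∫_0^1 \frac{y}{2} dy = \frac{1}{4}
E[X] = ∫_0^4 x × (\frac{1}{4}) dx = 2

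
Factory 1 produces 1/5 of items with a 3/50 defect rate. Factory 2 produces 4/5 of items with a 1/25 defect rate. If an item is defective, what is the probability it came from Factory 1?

Using Bayes' theorem:
P(F1) = 1/5, P(D|F1) = 3/50
P(F2) = 4/5, P(D|F2) = 1/25
P(D) = P(D|F1)P(F1) + P(D|F2)P(F2)
     = \frac{11}{250}
P(F1|D) = P(D|F1)P(F1) / P(D)
= \frac{3}{11}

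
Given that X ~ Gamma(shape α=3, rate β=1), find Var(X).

For X ~ Gamma(shape α=3, rate β=1):
Var(X) = 3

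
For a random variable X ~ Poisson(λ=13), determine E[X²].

Using the identity E[X²] = Var(X) + (E[X])²:
E[X] = 13
Var(X) = 13
E[X²] = 13 + (13)²
= 182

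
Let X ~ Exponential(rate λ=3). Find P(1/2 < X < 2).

P(1/2 < X < 2) = ∫_{1/2}^{2} f(x) dx
where f(x) = 3 e^{- 3 x}
= - \frac{1}{e^{6}} + e^{- \frac{3}{2}}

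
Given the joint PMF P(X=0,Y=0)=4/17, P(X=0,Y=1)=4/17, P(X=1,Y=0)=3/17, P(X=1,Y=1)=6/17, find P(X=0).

P(X=0) = P(X=0,Y=0) + P(X=0,Y=1)
= 4/17 + 4/17
= 8/17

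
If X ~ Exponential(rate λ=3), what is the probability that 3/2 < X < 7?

P(3/2 < X < 7) = ∫_{3/2}^{7} f(x) dx
where f(x) = 3 e^{- 3 x}
= - \frac{1}{e^{21}} + e^{- \frac{9}{2}}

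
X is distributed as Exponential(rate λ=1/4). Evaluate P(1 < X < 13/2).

P(1 < X < 13/2) = ∫_{1}^{13/2} f(x) dx
where f(x) = \frac{e^{- \frac{x}{4}}}{4}
= - \frac{1}{e^{\frac{13}{8}}} + e^{- \frac{1}{4}}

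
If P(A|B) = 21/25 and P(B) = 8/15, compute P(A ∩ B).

By definition, P(A|B) = P(A ∩ B) / P(B)
So P(A ∩ B) = P(A|B) × P(B)
= 21/25 × 8/15
= 56/125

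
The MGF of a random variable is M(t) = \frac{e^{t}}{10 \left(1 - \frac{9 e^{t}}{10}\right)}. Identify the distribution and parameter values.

The MGF M(t) = \frac{e^{t}}{10 \left(1 - \frac{9 e^{t}}{10}\right)} is the standard form for the Geometric distribution.
Comparing with the known MGF formula identifies: Geometric(p=1/10), X = trial number of first success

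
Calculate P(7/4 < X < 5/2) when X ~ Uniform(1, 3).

P(7/4 < X < 5/2) = ∫_{7/4}^{5/2} f(x) dx
where f(x) = \frac{1}{2}
= \frac{3}{8}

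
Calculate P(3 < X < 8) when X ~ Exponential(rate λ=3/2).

P(3 < X < 8) = ∫_{3}^{8} f(x) dx
where f(x) = \frac{3 e^{- \frac{3 x}{2}}}{2}
= - \frac{1}{e^{12}} + e^{- \frac{9}{2}}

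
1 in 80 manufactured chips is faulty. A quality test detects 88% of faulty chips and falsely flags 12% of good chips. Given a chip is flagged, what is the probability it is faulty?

Let D = the rare event, + = positive/flagged.
P(D) = 1/80
P(+|D) = 88/100 = 22/25
P(+|D') = 12/100 = 3/25
P(+) = P(+|D)P(D) + P(+|D')P(D')
     = \frac{22}{25} × \frac{1}{80} + \frac{3}{25} × \frac{79}{80}
     = \frac{259}{2000}
P(D|+) = P(+|D)P(D)/P(+) = \frac{22}{259}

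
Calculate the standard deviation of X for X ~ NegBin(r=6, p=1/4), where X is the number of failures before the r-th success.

For X ~ NegBin(r=6, p=1/4), where X is the number of failures before the r-th success:
Var(X) = 72
SD(X) = √(Var(X)) = √(72) = 6 \sqrt{2}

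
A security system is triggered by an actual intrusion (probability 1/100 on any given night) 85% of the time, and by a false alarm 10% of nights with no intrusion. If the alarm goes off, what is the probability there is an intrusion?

Let D = the rare event, + = positive/flagged.
P(D) = 1/100
P(+|D) = 85/100 = 17/20
P(+|D') = 10/100 = 1/10
P(+) = P(+|D)P(D) + P(+|D')P(D')
     = \frac{17}{20} × \frac{1}{100} + \frac{1}{10} × \frac{99}{100}
     = \frac{43}{400}
P(D|+) = P(+|D)P(D)/P(+) = \frac{17}{215}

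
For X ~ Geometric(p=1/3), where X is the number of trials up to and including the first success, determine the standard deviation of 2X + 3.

For X ~ Geometric(p=1/3), where X is the number of trials up to and including the first success:
Var(X) = 6
SD(X) = √(Var(X)) = √(6) = \sqrt{6}
SD(2X + 3) = |2| × SD(X) = 2 × \sqrt{6} = 2 \sqrt{6}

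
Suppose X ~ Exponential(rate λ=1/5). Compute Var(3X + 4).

For X ~ Exponential(rate λ=1/5):
Var(X) = 25
Var(3X + 4) = (3)² × Var(X) = 9 × 25 = 225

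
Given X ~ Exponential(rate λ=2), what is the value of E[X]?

For X ~ Exponential(rate λ=2), the expected value is:
E[X] = \frac{1}{2}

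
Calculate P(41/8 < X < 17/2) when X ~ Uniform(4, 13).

P(41/8 < X < 17/2) = ∫_{41/8}^{17/2} f(x) dx
where f(x) = \frac{1}{9}
= \frac{3}{8}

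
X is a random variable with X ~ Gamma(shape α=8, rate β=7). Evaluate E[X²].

Using the identity E[X²] = Var(X) + (E[X])²:
E[X] = \frac{8}{7}
Var(X) = \frac{8}{49}
E[X²] = \frac{8}{49} + (\frac{8}{7})²
= \frac{72}{49}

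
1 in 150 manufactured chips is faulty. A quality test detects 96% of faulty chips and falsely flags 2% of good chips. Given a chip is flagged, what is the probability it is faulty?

Let D = the rare event, + = positive/flagged.
P(D) = 1/150
P(+|D) = 96/100 = 24/25
P(+|D') = 2/100 = 1/50
P(+) = P(+|D)P(D) + P(+|D')P(D')
     = \frac{24}{25} × \frac{1}{150} + \frac{1}{50} × \frac{149}{150}
     = \frac{197}{7500}
P(D|+) = P(+|D)P(D)/P(+) = \frac{48}{197}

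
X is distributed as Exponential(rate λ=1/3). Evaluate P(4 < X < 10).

P(4 < X < 10) = ∫_{4}^{10} f(x) dx
where f(x) = \frac{e^{- \frac{x}{3}}}{3}
= - \frac{1 - e^{2}}{e^{\frac{10}{3}}}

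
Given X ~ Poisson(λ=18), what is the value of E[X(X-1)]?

E[X(X-1)] = E[X² - X] = E[X²] - E[X]
E[X] = 18
E[X²] = Var(X) + (E[X])² = 18 + (18)² = 342
E[X(X-1)] = 342 - 18 = 324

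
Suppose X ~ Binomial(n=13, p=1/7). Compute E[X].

For X ~ Binomial(n=13, p=1/7), the expected value is:
E[X] = \frac{13}{7}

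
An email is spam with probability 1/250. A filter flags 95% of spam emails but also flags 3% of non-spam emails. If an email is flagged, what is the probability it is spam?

Let D = the rare event, + = positive/flagged.
P(D) = 1/250
P(+|D) = 95/100 = 19/20
P(+|D') = 3/100
P(+) = P(+|D)P(D) + P(+|D')P(D')
     = \frac{19}{20} × \frac{1}{250} + \frac{3}{100} × \frac{249}{250}
     = \frac{421}{12500}
P(D|+) = P(+|D)P(D)/P(+) = \frac{95}{842}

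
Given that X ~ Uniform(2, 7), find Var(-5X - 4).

For X ~ Uniform(2, 7):
Var(X) = \frac{25}{12}
Var(-5X - 4) = (-5)² × Var(X) = 25 × \frac{25}{12} = \frac{625}{12}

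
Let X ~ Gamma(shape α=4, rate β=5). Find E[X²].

Using the identity E[X²] = Var(X) + (E[X])²:
E[X] = \frac{4}{5}
Var(X) = \frac{4}{25}
E[X²] = \frac{4}{25} + (\frac{4}{5})²
= \frac{4}{5}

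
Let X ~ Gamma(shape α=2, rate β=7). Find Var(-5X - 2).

For X ~ Gamma(shape α=2, rate β=7):
Var(X) = \frac{2}{49}
Var(-5X - 2) = (-5)² × Var(X) = 25 × \frac{2}{49} = \frac{50}{49}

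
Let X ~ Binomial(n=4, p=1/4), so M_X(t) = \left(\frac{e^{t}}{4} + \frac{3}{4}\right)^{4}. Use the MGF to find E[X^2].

To find E[X^2], compute M^(2)(0):
M^(1)(t) = \left(\frac{e^{t}}{4} + \frac{3}{4}\right)^{3} e^{t}
M^(2)(t) = \left(\frac{e^{t}}{4} + \frac{3}{4}\right)^{3} e^{t} + \frac{3 \left(\frac{e^{t}}{4} + \frac{3}{4}\right)^{2} e^{2 t}}{4}
M^(2)(0) = \frac{7}{4}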